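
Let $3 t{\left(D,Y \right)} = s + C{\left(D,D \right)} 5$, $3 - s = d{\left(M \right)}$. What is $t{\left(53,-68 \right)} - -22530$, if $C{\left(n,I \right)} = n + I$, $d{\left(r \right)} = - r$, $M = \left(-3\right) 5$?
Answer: $\frac{68108}{3} \approx 22703.0$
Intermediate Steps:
$M = -15$
$C{\left(n,I \right)} = I + n$
$s = -12$ ($s = 3 - \left(-1\right) \left(-15\right) = 3 - 15 = -12$)
$t{\left(D,Y \right)} = -4 + \frac{10 D}{3}$ ($t{\left(D,Y \right)} = \frac{-12 + \left(D + D\right) 5}{3} = \frac{-12 + 2 D 5}{3} = \frac{-12 + 10 D}{3} = -4 + \frac{10 D}{3}$)
$t{\left(53,-68 \right)} - -22530 = \left(-4 + \frac{10}{3} \cdot 53\right) - -22530 = \left(-4 + \frac{530}{3}\right) + 22530 = \frac{518}{3} + 22530 = \frac{68108}{3}$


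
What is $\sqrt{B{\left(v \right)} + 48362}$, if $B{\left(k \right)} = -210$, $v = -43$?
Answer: $2 \sqrt{12038} \approx 219.44$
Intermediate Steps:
$\sqrt{B{\left(v \right)} + 48362} = \sqrt{-210 + 48362} = \sqrt{48152} = 2 \sqrt{12038}$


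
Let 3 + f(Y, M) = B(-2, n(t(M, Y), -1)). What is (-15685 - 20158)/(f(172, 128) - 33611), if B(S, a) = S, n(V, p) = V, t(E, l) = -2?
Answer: 35843/33616 ≈ 1.0662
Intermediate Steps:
f(Y, M) = -5 (f(Y, M) = -3 - 2 = -5)
(-15685 - 20158)/(f(172, 128) - 33611) = (-15685 - 20158)/(-5 - 33611) = -35843/(-33616) = -35843*(-1/33616) = 35843/33616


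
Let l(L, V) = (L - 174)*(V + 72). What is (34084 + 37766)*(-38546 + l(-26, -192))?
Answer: -1045130100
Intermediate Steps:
l(L, V) = (-174 + L)*(72 + V)
(34084 + 37766)*(-38546 + l(-26, -192)) = (34084 + 37766)*(-38546 + (-12528 - 174*(-192) + 72*(-26) - 26*(-192))) = 71850*(-38546 + (-12528 + 33408 - 1872 + 4992)) = 71850*(-38546 + 24000) = 71850*(-14546) = -1045130100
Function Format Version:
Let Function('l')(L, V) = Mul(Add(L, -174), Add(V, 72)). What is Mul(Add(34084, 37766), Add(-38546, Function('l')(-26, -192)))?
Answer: -1045130100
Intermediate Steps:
Function('l')(L, V) = Mul(Add(-174, L), Add(72, V))
Mul(Add(34084, 37766), Add(-38546, Function('l')(-26, -192))) = Mul(Add(34084, 37766), Add(-38546, Add(-12528, Mul(-174, -192), Mul(72, -26), Mul(-26, -192)))) = Mul(71850, Add(-38546, Add(-12528, 33408, -1872, 4992))) = Mul(71850, Add(-38546, 24000)) = Mul(71850, -14546) = -1045130100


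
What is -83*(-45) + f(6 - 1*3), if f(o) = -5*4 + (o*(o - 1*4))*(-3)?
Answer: 3724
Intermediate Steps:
f(o) = -20 - 3*o*(-4 + o) (f(o) = -20 + (o*(o - 4))*(-3) = -20 + (o*(-4 + o))*(-3) = -20 - 3*o*(-4 + o))
-83*(-45) + f(6 - 1*3) = -83*(-45) + (-20 - 3*(6 - 1*3)² + 12*(6 - 1*3)) = 3735 + (-20 - 3*(6 - 3)² + 12*(6 - 3)) = 3735 + (-20 - 3*3² + 12*3) = 3735 + (-20 - 3*9 + 36) = 3735 + (-20 - 27 + 36) = 3735 - 11 = 3724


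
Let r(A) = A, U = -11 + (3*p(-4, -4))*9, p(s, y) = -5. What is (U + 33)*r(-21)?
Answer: 2373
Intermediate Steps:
U = -146 (U = -11 + (3*(-5))*9 = -11 - 15*9 = -11 - 135 = -146)
(U + 33)*r(-21) = (-146 + 33)*(-21) = -113*(-21) = 2373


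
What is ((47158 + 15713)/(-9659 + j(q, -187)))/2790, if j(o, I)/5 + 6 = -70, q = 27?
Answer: -20957/9336270 ≈ -0.0022447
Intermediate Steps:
j(o, I) = -380 (j(o, I) = -30 + 5*(-70) = -30 - 350 = -380)
((47158 + 15713)/(-9659 + j(q, -187)))/2790 = ((47158 + 15713)/(-9659 - 380))/2790 = (62871/(-10039))*(1/2790) = (62871*(-1/10039))*(1/2790) = -62871/10039*1/2790 = -20957/9336270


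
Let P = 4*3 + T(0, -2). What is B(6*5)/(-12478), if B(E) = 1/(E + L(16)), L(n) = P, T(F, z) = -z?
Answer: -1/549032 ≈ -1.8214e-6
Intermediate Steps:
P = 14 (P = 4*3 - 1*(-2) = 12 + 2 = 14)
L(n) = 14
B(E) = 1/(14 + E) (B(E) = 1/(E + 14) = 1/(14 + E))
B(6*5)/(-12478) = 1/((14 + 6*5)*(-12478)) = -1/12478/(14 + 30) = -1/12478/44 = (1/44)*(-1/12478) = -1/549032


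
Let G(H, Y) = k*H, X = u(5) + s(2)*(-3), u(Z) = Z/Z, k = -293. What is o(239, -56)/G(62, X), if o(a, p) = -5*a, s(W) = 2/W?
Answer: 1195/18166 ≈ 0.065782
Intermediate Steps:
u(Z) = 1
X = -2 (X = 1 + (2/2)*(-3) = 1 + (2*(½))*(-3) = 1 + 1*(-3) = 1 - 3 = -2)
G(H, Y) = -293*H
o(239, -56)/G(62, X) = (-5*239)/((-293*62)) = -1195/(-18166) = -1195*(-1/18166) = 1195/18166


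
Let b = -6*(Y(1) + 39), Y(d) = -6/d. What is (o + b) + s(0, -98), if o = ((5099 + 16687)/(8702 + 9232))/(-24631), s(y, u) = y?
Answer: -14577171313/73622059 ≈ -198.00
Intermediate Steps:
o = -3631/73622059 (o = (21786/17934)*(-1/24631) = (21786*(1/17934))*(-1/24631) = (3631/2989)*(-1/24631) = -3631/73622059 ≈ -4.9319e-5)
b = -198 (b = -6*(-6/1 + 39) = -6*(-6*1 + 39) = -6*(-6 + 39) = -6*33 = -198)
(o + b) + s(0, -98) = (-3631/73622059 - 198) + 0 = -14577171313/73622059 + 0 = -14577171313/73622059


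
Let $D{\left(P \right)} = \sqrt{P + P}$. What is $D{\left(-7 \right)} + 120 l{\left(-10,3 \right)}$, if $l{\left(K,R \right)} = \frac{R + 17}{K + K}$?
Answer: $-120 + i \sqrt{14} \approx -120.0 + 3.7417 i$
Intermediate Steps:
$l{\left(K,R \right)} = \frac{17 + R}{2 K}$
$D{\left(P \right)} = \sqrt{2} \sqrt{P}$ ($D{\left(P \right)} = \sqrt{2 P} = \sqrt{2} \sqrt{P}$)
$D{\left(-7 \right)} + 120 l{\left(-10,3 \right)} = \sqrt{2} \sqrt{-7} + 120 \frac{17 + 3}{2 \left(-10\right)} = \sqrt{2} i \sqrt{7} + 120 \cdot \frac{1}{2} \left(- \frac{1}{10}\right) 20 = i \sqrt{14} + 120 \left(-1\right) = i \sqrt{14} - 120 = -120 + i \sqrt{14}$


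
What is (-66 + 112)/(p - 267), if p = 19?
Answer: -23/124 ≈ -0.18548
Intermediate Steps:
(-66 + 112)/(p - 267) = (-66 + 112)/(19 - 267) = 46/(-248) = 46*(-1/248) = -23/124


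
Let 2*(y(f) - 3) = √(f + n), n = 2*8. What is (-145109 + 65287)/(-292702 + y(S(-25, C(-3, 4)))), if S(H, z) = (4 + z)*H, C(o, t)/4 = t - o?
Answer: 23363819578/85672704797 + 1117508*I/85672704797 ≈ 0.27271 + 1.3044e-5*I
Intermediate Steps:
C(o, t) = -4*o + 4*t (C(o, t) = 4*(t - o) = -4*o + 4*t)
n = 16
S(H, z) = H*(4 + z)
y(f) = 3 + √(16 + f)/2 (y(f) = 3 + √(f + 16)/2 = 3 + √(16 + f)/2)
(-145109 + 65287)/(-292702 + y(S(-25, C(-3, 4)))) = (-145109 + 65287)/(-292702 + (3 + √(16 - 25*(4 + (-4*(-3) + 4*4)))/2)) = -79822/(-292702 + (3 + √(16 - 25*(4 + (12 + 16)))/2)) = -79822/(-292702 + (3 + √(16 - 25*(4 + 28))/2)) = -79822/(-292702 + (3 + √(16 - 25*32)/2)) = -79822/(-292702 + (3 + √(16 - 800)/2)) = -79822/(-292702 + (3 + √(-784)/2)) = -79822/(-292702 + (3 + (28*I)/2)) = -79822/(-292702 + (3 + 14*I)) = -79822*(-292699 - 14*I)/85672704797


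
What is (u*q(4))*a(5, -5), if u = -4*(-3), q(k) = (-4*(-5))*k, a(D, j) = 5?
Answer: 4800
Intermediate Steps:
q(k) = 20*k
u = 12
(u*q(4))*a(5, -5) = (12*(20*4))*5 = (12*80)*5 = 960*5 = 4800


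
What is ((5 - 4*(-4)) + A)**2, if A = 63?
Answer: 7056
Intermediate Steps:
((5 - 4*(-4)) + A)**2 = ((5 - 4*(-4)) + 63)**2 = ((5 + 16) + 63)**2 = (21 + 63)**2 = 84**2 = 7056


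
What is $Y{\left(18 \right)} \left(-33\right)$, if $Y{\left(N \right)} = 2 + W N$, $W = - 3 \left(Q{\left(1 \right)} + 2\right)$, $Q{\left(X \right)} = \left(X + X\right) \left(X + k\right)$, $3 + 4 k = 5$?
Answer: $8844$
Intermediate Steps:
$k = \frac{1}{2}$ ($k = - \frac{3}{4} + \frac{1}{4} \cdot 5 = - \frac{3}{4} + \frac{5}{4} = \frac{1}{2} \approx 0.5$)
$Q{\left(X \right)} = 2 X \left(\frac{1}{2} + X\right)$ ($Q{\left(X \right)} = \left(X + X\right) \left(X + \frac{1}{2}\right) = 2 X \left(\frac{1}{2} + X\right)$)
$W = -15$ ($W = - 3 \left(1 \left(1 + 2 \cdot 1\right) + 2\right) = - 3 \left(1 \left(1 + 2\right) + 2\right) = - 3 \left(1 \cdot 3 + 2\right) = - 3 \left(3 + 2\right) = \left(-3\right) 5 = -15$)
$Y{\left(N \right)} = 2 - 15 N$
$Y{\left(18 \right)} \left(-33\right) = \left(2 - 270\right) \left(-33\right) = \left(-268\right) \left(-33\right) = 8844$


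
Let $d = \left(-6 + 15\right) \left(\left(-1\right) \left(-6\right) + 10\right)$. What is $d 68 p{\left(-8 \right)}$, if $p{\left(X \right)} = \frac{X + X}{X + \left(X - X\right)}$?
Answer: $19584$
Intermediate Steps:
$p{\left(X \right)} = 2$ ($p{\left(X \right)} = \frac{2 X}{X + 0} = \frac{2 X}{X} = 2$)
$d = 144$ ($d = 9 \left(6 + 10\right) = 9 \cdot 16 = 144$)
$d 68 p{\left(-8 \right)} = 144 \cdot 68 \cdot 2 = 9792 \cdot 2 = 19584$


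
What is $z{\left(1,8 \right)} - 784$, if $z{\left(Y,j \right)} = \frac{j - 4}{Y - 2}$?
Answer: $-788$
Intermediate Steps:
$z{\left(Y,j \right)} = \frac{-4 + j}{-2 + Y}$
$z{\left(1,8 \right)} - 784 = \frac{-4 + 8}{-2 + 1} - 784 = \frac{1}{-1} \cdot 4 - 784 = \left(-1\right) 4 - 784 = -4 - 784 = -788$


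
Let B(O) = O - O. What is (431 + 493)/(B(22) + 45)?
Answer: 308/15 ≈ 20.533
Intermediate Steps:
B(O) = 0
(431 + 493)/(B(22) + 45) = (431 + 493)/(0 + 45) = 924/45 = 924*(1/45) = 308/15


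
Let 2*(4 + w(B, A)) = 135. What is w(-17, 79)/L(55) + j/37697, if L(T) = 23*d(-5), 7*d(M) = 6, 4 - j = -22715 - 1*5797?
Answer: 1799263/452364 ≈ 3.9775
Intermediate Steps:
j = 28516 (j = 4 - (-22715 - 1*5797) = 4 - (-22715 - 5797) = 4 - 1*(-28512) = 4 + 28512 = 28516)
d(M) = 6/7 (d(M) = (1/7)*6 = 6/7)
L(T) = 138/7 (L(T) = 23*(6/7) = 138/7)
w(B, A) = 127/2 (w(B, A) = -4 + (1/2)*135 = -4 + 135/2 = 127/2)
w(-17, 79)/L(55) + j/37697 = 127/(2*(138/7)) + 28516/37697 = (127/2)*(7/138) + 28516*(1/37697) = 889/276 + 28516/37697 = 1799263/452364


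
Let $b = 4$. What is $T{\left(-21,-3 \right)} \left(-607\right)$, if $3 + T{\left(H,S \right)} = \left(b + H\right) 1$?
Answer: $12140$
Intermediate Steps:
$T{\left(H,S \right)} = 1 + H$ ($T{\left(H,S \right)} = -3 + \left(4 + H\right) 1 = -3 + \left(4 + H\right) = 1 + H$)
$T{\left(-21,-3 \right)} \left(-607\right) = \left(1 - 21\right) \left(-607\right) = \left(-20\right) \left(-607\right) = 12140$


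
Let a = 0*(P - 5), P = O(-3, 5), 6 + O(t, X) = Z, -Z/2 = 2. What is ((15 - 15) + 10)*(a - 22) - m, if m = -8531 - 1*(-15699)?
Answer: -7388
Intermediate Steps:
Z = -4 (Z = -2*2 = -4)
O(t, X) = -10 (O(t, X) = -6 - 4 = -10)
P = -10
m = 7168 (m = -8531 + 15699 = 7168)
a = 0 (a = 0*(-10 - 5) = 0*(-15) = 0)
((15 - 15) + 10)*(a - 22) - m = ((15 - 15) + 10)*(0 - 22) - 1*7168 = (0 + 10)*(-22) - 7168 = 10*(-22) - 7168 = -220 - 7168 = -7388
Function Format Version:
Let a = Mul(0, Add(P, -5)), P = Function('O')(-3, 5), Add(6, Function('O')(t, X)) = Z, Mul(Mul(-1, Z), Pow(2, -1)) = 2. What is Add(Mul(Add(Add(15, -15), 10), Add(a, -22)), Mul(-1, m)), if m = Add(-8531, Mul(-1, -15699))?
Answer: -7388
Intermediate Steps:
Z = -4 (Z = Mul(-2, 2) = -4)
Function('O')(t, X) = -10 (Function('O')(t, X) = Add(-6, -4) = -10)
P = -10
m = 7168 (m = Add(-8531, 15699) = 7168)
a = 0 (a = Mul(0, Add(-10, -5)) = Mul(0, -15) = 0)
Add(Mul(Add(Add(15, -15), 10), Add(a, -22)), Mul(-1, m)) = Add(Mul(Add(Add(15, -15), 10), Add(0, -22)), Mul(-1, 7168)) = Add(Mul(Add(0, 10), -22), -7168) = Add(Mul(10, -22), -7168) = Add(-220, -7168) = -7388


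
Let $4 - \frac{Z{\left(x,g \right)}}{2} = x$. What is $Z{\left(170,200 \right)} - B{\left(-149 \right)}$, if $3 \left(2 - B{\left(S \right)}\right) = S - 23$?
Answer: $- \frac{1174}{3} \approx -391.33$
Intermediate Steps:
$Z{\left(x,g \right)} = 8 - 2 x$
$B{\left(S \right)} = \frac{29}{3} - \frac{S}{3}$ ($B{\left(S \right)} = 2 - \frac{S - 23}{3} = 2 - \frac{-23 + S}{3} = 2 - \left(- \frac{23}{3} + \frac{S}{3}\right) = \frac{29}{3} - \frac{S}{3}$)
$Z{\left(170,200 \right)} - B{\left(-149 \right)} = \left(8 - 340\right) - \left(\frac{29}{3} - - \frac{149}{3}\right) = \left(8 - 340\right) - \left(\frac{29}{3} + \frac{149}{3}\right) = -332 - \frac{178}{3} = - \frac{1174}{3}$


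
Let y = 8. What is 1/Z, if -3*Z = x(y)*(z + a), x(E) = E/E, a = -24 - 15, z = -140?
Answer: 3/179 ≈ 0.016760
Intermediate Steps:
a = -39
x(E) = 1
Z = 179/3 (Z = -(-140 - 39)/3 = -(-179)/3 = -⅓*(-179) = 179/3 ≈ 59.667)
1/Z = 1/(179/3) = 3/179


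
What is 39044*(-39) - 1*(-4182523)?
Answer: 2659807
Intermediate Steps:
39044*(-39) - 1*(-4182523) = -1522716 + 4182523 = 2659807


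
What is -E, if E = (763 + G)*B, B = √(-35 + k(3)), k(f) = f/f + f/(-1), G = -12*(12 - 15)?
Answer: -799*I*√37 ≈ -4860.1*I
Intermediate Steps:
G = 36 (G = -12*(-3) = 36)
k(f) = 1 - f (k(f) = 1 + f*(-1) = 1 - f)
B = I*√37 (B = √(-35 + (1 - 1*3)) = √(-35 + (1 - 3)) = √(-35 - 2) = √(-37) = I*√37 ≈ 6.0828*I)
E = 799*I*√37 (E = (763 + 36)*(I*√37) = 799*(I*√37) = 799*I*√37 ≈ 4860.1*I)
-E = -799*I*√37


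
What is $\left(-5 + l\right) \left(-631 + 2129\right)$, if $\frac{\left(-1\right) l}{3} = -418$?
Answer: $1871002$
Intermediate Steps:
$l = 1254$ ($l = \left(-3\right) \left(-418\right) = 1254$)
$\left(-5 + l\right) \left(-631 + 2129\right) = \left(-5 + 1254\right) \left(-631 + 2129\right) = 1249 \cdot 1498 = 1871002$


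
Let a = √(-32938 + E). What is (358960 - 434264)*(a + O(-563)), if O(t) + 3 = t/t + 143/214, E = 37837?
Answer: 10730820/107 - 75304*√4899 ≈ -5.1705e+6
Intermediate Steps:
O(t) = -285/214 (O(t) = -3 + (t/t + 143/214) = -3 + (1 + 143*(1/214)) = -3 + (1 + 143/214) = -3 + 357/214 = -285/214)
a = √4899 (a = √(-32938 + 37837) = √4899 ≈ 69.993)
(358960 - 434264)*(a + O(-563)) = (358960 - 434264)*(√4899 - 285/214) = -75304*(-285/214 + √4899) = 10730820/107 - 75304*√4899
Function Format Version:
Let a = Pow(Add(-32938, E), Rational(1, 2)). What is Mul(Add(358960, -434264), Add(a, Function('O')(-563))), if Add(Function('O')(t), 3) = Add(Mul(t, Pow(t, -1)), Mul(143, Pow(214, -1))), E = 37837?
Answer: Add(Rational(10730820, 107), Mul(-75304, Pow(4899, Rational(1, 2)))) ≈ -5.1705e+6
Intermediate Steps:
Function('O')(t) = Rational(-285, 214) (Function('O')(t) = Add(-3, Add(Mul(t, Pow(t, -1)), Mul(143, Pow(214, -1)))) = Add(-3, Add(1, Mul(143, Rational(1, 214)))) = Add(-3, Add(1, Rational(143, 214))) = Add(-3, Rational(357, 214)) = Rational(-285, 214))
a = Pow(4899, Rational(1, 2)) (a = Pow(Add(-32938, 37837), Rational(1, 2)) = Pow(4899, Rational(1, 2)) ≈ 69.993)
Mul(Add(358960, -434264), Add(a, Function('O')(-563))) = Mul(Add(358960, -434264), Add(Pow(4899, Rational(1, 2)), Rational(-285, 214))) = Mul(-75304, Add(Rational(-285, 214), Pow(4899, Rational(1, 2)))) = Add(Rational(10730820, 107), Mul(-75304, Pow(4899, Rational(1, 2))))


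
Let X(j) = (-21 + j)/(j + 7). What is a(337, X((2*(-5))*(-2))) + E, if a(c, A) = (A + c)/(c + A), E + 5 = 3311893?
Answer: 3311889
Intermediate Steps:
E = 3311888 (E = -5 + 3311893 = 3311888)
X(j) = (-21 + j)/(7 + j)
a(c, A) = 1 (a(c, A) = (A + c)/(A + c) = 1)
a(337, X((2*(-5))*(-2))) + E = 1 + 3311888 = 3311889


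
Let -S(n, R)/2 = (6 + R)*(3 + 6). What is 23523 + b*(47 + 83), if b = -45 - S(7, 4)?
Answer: 41073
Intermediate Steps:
S(n, R) = -108 - 18*R (S(n, R) = -2*(6 + R)*(3 + 6) = -2*(6 + R)*9 = -2*(54 + 9*R) = -108 - 18*R)
b = 135 (b = -45 - (-108 - 18*4) = -45 - (-108 - 72) = -45 - 1*(-180) = -45 + 180 = 135)
23523 + b*(47 + 83) = 23523 + 135*(47 + 83) = 23523 + 135*130 = 23523 + 17550 = 41073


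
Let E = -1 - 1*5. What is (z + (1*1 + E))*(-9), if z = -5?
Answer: 90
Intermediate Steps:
E = -6 (E = -1 - 5 = -6)
(z + (1*1 + E))*(-9) = (-5 + (1*1 - 6))*(-9) = (-5 + (1 - 6))*(-9) = (-5 - 5)*(-9) = -10*(-9) = 90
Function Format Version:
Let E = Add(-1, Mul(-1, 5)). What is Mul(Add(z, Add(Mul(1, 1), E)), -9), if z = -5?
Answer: 90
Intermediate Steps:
E = -6 (E = Add(-1, -5) = -6)
Mul(Add(z, Add(Mul(1, 1), E)), -9) = Mul(Add(-5, Add(Mul(1, 1), -6)), -9) = Mul(Add(-5, Add(1, -6)), -9) = Mul(Add(-5, -5), -9) = Mul(-10, -9) = 90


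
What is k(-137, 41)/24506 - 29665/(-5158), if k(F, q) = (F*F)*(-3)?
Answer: 109134746/31600487 ≈ 3.4536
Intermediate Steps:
k(F, q) = -3*F² (k(F, q) = F²*(-3) = -3*F²)
k(-137, 41)/24506 - 29665/(-5158) = -3*(-137)²/24506 - 29665/(-5158) = -3*18769*(1/24506) - 29665*(-1/5158) = -56307*1/24506 + 29665/5158 = -56307/24506 + 29665/5158 = 109134746/31600487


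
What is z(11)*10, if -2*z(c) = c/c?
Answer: -5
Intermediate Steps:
z(c) = -½ (z(c) = -c/(2*c) = -½*1 = -½)
z(11)*10 = -½*10 = -5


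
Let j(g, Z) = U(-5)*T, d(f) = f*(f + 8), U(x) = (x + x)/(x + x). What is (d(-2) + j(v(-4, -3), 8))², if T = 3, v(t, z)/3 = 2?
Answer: 81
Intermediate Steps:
v(t, z) = 6 (v(t, z) = 3*2 = 6)
U(x) = 1 (U(x) = (2*x)/((2*x)) = (2*x)*(1/(2*x)) = 1)
d(f) = f*(8 + f)
j(g, Z) = 3 (j(g, Z) = 1*3 = 3)
(d(-2) + j(v(-4, -3), 8))² = (-2*(8 - 2) + 3)² = (-2*6 + 3)² = (-12 + 3)² = (-9)² = 81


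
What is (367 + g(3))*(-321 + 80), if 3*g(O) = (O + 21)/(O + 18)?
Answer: -1859315/21 ≈ -88539.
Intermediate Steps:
g(O) = (21 + O)/(3*(18 + O)) (g(O) = ((O + 21)/(O + 18))/3 = ((21 + O)/(18 + O))/3 = (21 + O)/(3*(18 + O)))
(367 + g(3))*(-321 + 80) = (367 + (21 + 3)/(3*(18 + 3)))*(-321 + 80) = (367 + (⅓)*24/21)*(-241) = (367 + (⅓)*(1/21)*24)*(-241) = (367 + 8/21)*(-241) = (7715/21)*(-241) = -1859315/21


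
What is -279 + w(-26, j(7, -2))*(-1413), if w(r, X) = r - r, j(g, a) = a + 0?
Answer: -279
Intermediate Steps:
j(g, a) = a
w(r, X) = 0
-279 + w(-26, j(7, -2))*(-1413) = -279 + 0*(-1413) = -279 + 0 = -279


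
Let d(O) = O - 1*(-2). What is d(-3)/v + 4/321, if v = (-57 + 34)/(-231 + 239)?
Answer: 2660/7383 ≈ 0.36029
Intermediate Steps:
d(O) = 2 + O (d(O) = O + 2 = 2 + O)
v = -23/8 ≈ -2.8750
d(-3)/v + 4/321 = (2 - 3)/(-23/8) + 4/321 = -1*(-8/23) + 4*(1/321) = 8/23 + 4/321 = 2660/7383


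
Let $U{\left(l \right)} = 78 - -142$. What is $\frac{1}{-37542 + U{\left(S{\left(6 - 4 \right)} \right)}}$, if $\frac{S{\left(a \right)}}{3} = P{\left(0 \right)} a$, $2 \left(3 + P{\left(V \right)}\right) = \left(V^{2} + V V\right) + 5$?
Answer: $- \frac{1}{37322} \approx -2.6794 \cdot 10^{-5}$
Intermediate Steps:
$P{\left(V \right)} = - \frac{1}{2} + V^{2}$ ($P{\left(V \right)} = -3 + \frac{\left(V^{2} + V V\right) + 5}{2} = -3 + \frac{\left(V^{2} + V^{2}\right) + 5}{2} = -3 + \frac{2 V^{2} + 5}{2} = -3 + \frac{5 + 2 V^{2}}{2} = -3 + \left(\frac{5}{2} + V^{2}\right) = - \frac{1}{2} + V^{2}$)
$S{\left(a \right)} = - \frac{3 a}{2}$ ($S{\left(a \right)} = 3 \left(- \frac{1}{2} + 0^{2}\right) a = 3 \left(- \frac{1}{2} + 0\right) a = 3 \left(- \frac{a}{2}\right) = - \frac{3 a}{2}$)
$U{\left(l \right)} = 220$ ($U{\left(l \right)} = 78 + 142 = 220$)
$\frac{1}{-37542 + U{\left(S{\left(6 - 4 \right)} \right)}} = \frac{1}{-37542 + 220} = \frac{1}{-37322} = - \frac{1}{37322}$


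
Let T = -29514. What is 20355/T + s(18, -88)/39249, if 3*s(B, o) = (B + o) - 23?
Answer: -266609443/386131662 ≈ -0.69046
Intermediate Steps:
s(B, o) = -23/3 + B/3 + o/3 (s(B, o) = ((B + o) - 23)/3 = (-23 + B + o)/3 = -23/3 + B/3 + o/3)
20355/T + s(18, -88)/39249 = 20355/(-29514) + (-23/3 + (⅓)*18 + (⅓)*(-88))/39249 = 20355*(-1/29514) + (-23/3 + 6 - 88/3)*(1/39249) = -6785/9838 - 31*1/39249 = -6785/9838 - 31/39249 = -266609443/386131662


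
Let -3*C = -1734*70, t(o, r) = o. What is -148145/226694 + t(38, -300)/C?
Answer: -748166541/1146504905 ≈ -0.65256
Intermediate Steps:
C = 40460 (C = -(-578)*70 = -⅓*(-121380) = 40460)
-148145/226694 + t(38, -300)/C = -148145/226694 + 38/40460 = -148145*1/226694 + 38*(1/40460) = -148145/226694 + 19/20230 = -748166541/1146504905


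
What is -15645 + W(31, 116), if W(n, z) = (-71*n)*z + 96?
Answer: -270865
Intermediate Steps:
W(n, z) = 96 - 71*n*z (W(n, z) = -71*n*z + 96 = 96 - 71*n*z)
-15645 + W(31, 116) = -15645 + (96 - 71*31*116) = -15645 + (96 - 255316) = -15645 - 255220 = -270865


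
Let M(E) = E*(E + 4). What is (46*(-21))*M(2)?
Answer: -11592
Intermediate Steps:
M(E) = E*(4 + E)
(46*(-21))*M(2) = (46*(-21))*(2*(4 + 2)) = -1932*6 = -966*12 = -11592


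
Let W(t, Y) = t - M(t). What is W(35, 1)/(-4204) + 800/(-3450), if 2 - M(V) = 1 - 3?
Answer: -69403/290076 ≈ -0.23926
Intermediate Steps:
M(V) = 4 (M(V) = 2 - (1 - 3) = 2 - 1*(-2) = 2 + 2 = 4)
W(t, Y) = -4 + t (W(t, Y) = t - 1*4 = t - 4 = -4 + t)
W(35, 1)/(-4204) + 800/(-3450) = (-4 + 35)/(-4204) + 800/(-3450) = 31*(-1/4204) + 800*(-1/3450) = -31/4204 - 16/69 = -69403/290076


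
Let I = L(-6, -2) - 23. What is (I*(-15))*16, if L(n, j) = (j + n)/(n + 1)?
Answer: 5136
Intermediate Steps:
L(n, j) = (j + n)/(1 + n)
I = -107/5 (I = (-2 - 6)/(1 - 6) - 23 = -8/(-5) - 23 = -⅕*(-8) - 23 = 8/5 - 23 = -107/5 ≈ -21.400)
(I*(-15))*16 = -107/5*(-15)*16 = 321*16 = 5136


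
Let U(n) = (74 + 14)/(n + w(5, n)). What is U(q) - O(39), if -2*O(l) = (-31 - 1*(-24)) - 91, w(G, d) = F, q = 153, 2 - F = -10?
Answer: -727/15 ≈ -48.467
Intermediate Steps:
F = 12 (F = 2 - 1*(-10) = 2 + 10 = 12)
w(G, d) = 12
U(n) = 88/(12 + n) (U(n) = (74 + 14)/(n + 12) = 88/(12 + n))
O(l) = 49 (O(l) = -((-31 - 1*(-24)) - 91)/2 = -((-31 + 24) - 91)/2 = -(-7 - 91)/2 = -½*(-98) = 49)
U(q) - O(39) = 88/(12 + 153) - 1*49 = 88/165 - 49 = 88*(1/165) - 49 = 8/15 - 49 = -727/15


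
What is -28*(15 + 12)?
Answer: -756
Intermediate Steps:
-28*(15 + 12) = -28*27 = -756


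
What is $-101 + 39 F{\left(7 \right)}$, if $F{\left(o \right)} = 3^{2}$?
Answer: $250$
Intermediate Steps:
$F{\left(o \right)} = 9$
$-101 + 39 F{\left(7 \right)} = -101 + 39 \cdot 9 = -101 + 351 = 250$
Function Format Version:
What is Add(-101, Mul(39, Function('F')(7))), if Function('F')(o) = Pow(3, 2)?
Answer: 250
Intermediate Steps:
Function('F')(o) = 9
Add(-101, Mul(39, Function('F')(7))) = Add(-101, Mul(39, 9)) = Add(-101, 351) = 250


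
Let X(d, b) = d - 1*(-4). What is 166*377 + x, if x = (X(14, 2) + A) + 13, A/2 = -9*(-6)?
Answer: 62721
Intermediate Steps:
X(d, b) = 4 + d (X(d, b) = d + 4 = 4 + d)
A = 108 (A = 2*(-9*(-6)) = 2*54 = 108)
x = 139 (x = ((4 + 14) + 108) + 13 = (18 + 108) + 13 = 126 + 13 = 139)
166*377 + x = 166*377 + 139 = 62582 + 139 = 62721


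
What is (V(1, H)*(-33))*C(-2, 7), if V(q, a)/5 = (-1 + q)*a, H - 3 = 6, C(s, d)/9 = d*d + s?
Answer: 0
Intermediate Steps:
C(s, d) = 9*s + 9*d² (C(s, d) = 9*(d*d + s) = 9*(d² + s) = 9*(s + d²) = 9*s + 9*d²)
H = 9 (H = 3 + 6 = 9)
V(q, a) = 5*a*(-1 + q) (V(q, a) = 5*((-1 + q)*a) = 5*(a*(-1 + q)) = 5*a*(-1 + q))
(V(1, H)*(-33))*C(-2, 7) = ((5*9*(-1 + 1))*(-33))*(9*(-2) + 9*7²) = ((5*9*0)*(-33))*(-18 + 9*49) = (0*(-33))*(-18 + 441) = 0*423 = 0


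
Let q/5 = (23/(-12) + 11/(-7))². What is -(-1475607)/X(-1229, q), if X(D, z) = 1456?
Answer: 210801/208 ≈ 1013.5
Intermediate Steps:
q = 429245/7056 (q = 5*(23/(-12) + 11/(-7))² = 5*(23*(-1/12) + 11*(-⅐))² = 5*(-23/12 - 11/7)² = 5*(-293/84)² = 5*(85849/7056) = 429245/7056 ≈ 60.834)
-(-1475607)/X(-1229, q) = -(-1475607)/1456 = -1*(-210801/208) = 210801/208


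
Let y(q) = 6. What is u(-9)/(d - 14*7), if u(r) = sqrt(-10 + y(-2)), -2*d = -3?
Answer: -4*I/193 ≈ -0.020725*I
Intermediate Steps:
d = 3/2 (d = -1/2*(-3) = 3/2 ≈ 1.5000)
u(r) = 2*I (u(r) = sqrt(-10 + 6) = sqrt(-4) = 2*I)
u(-9)/(d - 14*7) = (2*I)/(3/2 - 14*7) = (2*I)/(3/2 - 98) = (2*I)/(-193/2) = (2*I)*(-2/193) = -4*I/193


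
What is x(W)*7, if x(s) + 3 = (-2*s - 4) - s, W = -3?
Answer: 14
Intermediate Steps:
x(s) = -7 - 3*s (x(s) = -3 + ((-2*s - 4) - s) = -3 + ((-4 - 2*s) - s) = -3 + (-4 - 3*s) = -7 - 3*s)
x(W)*7 = (-7 - 3*(-3))*7 = (-7 + 9)*7 = 2*7 = 14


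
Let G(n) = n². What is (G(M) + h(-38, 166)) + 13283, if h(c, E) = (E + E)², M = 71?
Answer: 128548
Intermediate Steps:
h(c, E) = 4*E² (h(c, E) = (2*E)² = 4*E²)
(G(M) + h(-38, 166)) + 13283 = (71² + 4*166²) + 13283 = (5041 + 4*27556) + 13283 = (5041 + 110224) + 13283 = 115265 + 13283 = 128548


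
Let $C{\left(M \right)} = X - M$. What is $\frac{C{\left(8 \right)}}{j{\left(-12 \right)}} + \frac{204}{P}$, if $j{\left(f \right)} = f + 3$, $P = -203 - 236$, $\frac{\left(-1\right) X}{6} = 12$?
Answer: $\frac{33284}{3951} \approx 8.4242$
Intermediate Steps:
$X = -72$ ($X = \left(-6\right) 12 = -72$)
$C{\left(M \right)} = -72 - M$
$P = -439$
$j{\left(f \right)} = 3 + f$
$\frac{C{\left(8 \right)}}{j{\left(-12 \right)}} + \frac{204}{P} = \frac{-72 - 8}{3 - 12} + \frac{204}{-439} = \frac{-72 - 8}{-9} + 204 \left(- \frac{1}{439}\right) = \left(-80\right) \left(- \frac{1}{9}\right) - \frac{204}{439} = \frac{80}{9} - \frac{204}{439} = \frac{33284}{3951}$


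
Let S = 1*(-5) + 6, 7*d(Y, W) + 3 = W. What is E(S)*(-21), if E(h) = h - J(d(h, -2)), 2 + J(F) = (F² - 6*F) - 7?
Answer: -765/7 ≈ -109.29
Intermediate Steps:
d(Y, W) = -3/7 + W/7
J(F) = -9 + F² - 6*F (J(F) = -2 + ((F² - 6*F) - 7) = -2 + (-7 + F² - 6*F) = -9 + F² - 6*F)
S = 1 (S = -5 + 6 = 1)
E(h) = 206/49 + h (E(h) = h - (-9 + (-3/7 + (⅐)*(-2))² - 6*(-3/7 + (⅐)*(-2))) = h - (-9 + (-3/7 - 2/7)² - 6*(-3/7 - 2/7)) = h - (-9 + (-5/7)² - 6*(-5/7)) = h - (-9 + 25/49 + 30/7) = h - 1*(-206/49) = h + 206/49 = 206/49 + h)
E(S)*(-21) = (206/49 + 1)*(-21) = (255/49)*(-21) = -765/7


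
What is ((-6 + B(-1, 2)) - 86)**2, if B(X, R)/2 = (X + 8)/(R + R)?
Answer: 31329/4 ≈ 7832.3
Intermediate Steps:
B(X, R) = (8 + X)/R (B(X, R) = 2*((X + 8)/(R + R)) = 2*((8 + X)/((2*R))) = 2*((8 + X)*(1/(2*R))) = 2*((8 + X)/(2*R)) = (8 + X)/R)
((-6 + B(-1, 2)) - 86)**2 = ((-6 + (8 - 1)/2) - 86)**2 = ((-6 + (1/2)*7) - 86)**2 = ((-6 + 7/2) - 86)**2 = (-5/2 - 86)**2 = (-177/2)**2 = 31329/4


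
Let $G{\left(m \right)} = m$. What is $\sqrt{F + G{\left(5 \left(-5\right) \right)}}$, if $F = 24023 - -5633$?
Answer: $\sqrt{29631} \approx 172.14$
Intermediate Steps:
$F = 29656$ ($F = 24023 + 5633 = 29656$)
$\sqrt{F + G{\left(5 \left(-5\right) \right)}} = \sqrt{29656 + 5 \left(-5\right)} = \sqrt{29656 - 25} = \sqrt{29631}$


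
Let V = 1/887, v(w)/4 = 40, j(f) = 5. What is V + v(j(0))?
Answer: 141921/887 ≈ 160.00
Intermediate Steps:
v(w) = 160 (v(w) = 4*40 = 160)
V = 1/887 ≈ 0.0011274
V + v(j(0)) = 1/887 + 160 = 141921/887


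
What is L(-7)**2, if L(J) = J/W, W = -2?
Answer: 49/4 ≈ 12.250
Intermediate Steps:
L(J) = -J/2 (L(J) = J/(-2) = J*(-1/2) = -J/2)
L(-7)**2 = (-1/2*(-7))**2 = (7/2)**2 = 49/4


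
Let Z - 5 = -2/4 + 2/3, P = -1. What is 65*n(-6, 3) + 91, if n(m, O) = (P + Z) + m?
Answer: -169/6 ≈ -28.167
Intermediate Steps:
Z = 31/6 (Z = 5 + (-2/4 + 2/3) = 5 + (-2*¼ + 2*(⅓)) = 5 + (-½ + ⅔) = 5 + ⅙ = 31/6 ≈ 5.1667)
n(m, O) = 25/6 + m (n(m, O) = (-1 + 31/6) + m = 25/6 + m)
65*n(-6, 3) + 91 = 65*(25/6 - 6) + 91 = 65*(-11/6) + 91 = -715/6 + 91 = -169/6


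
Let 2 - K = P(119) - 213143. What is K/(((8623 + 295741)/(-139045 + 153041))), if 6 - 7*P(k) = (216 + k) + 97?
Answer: 5222051059/532637 ≈ 9804.1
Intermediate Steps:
P(k) = -307/7 - k/7 (P(k) = 6/7 - ((216 + k) + 97)/7 = 6/7 - (313 + k)/7 = 6/7 + (-313/7 - k/7) = -307/7 - k/7)
K = 1492441/7 (K = 2 - ((-307/7 - 1/7*119) - 213143) = 2 - ((-307/7 - 17) - 213143) = 2 - (-426/7 - 213143) = 2 - 1*(-1492427/7) = 2 + 1492427/7 = 1492441/7 ≈ 2.1321e+5)
K/(((8623 + 295741)/(-139045 + 153041))) = 1492441/(7*(((8623 + 295741)/(-139045 + 153041)))) = 1492441/(7*((304364/13996))) = 1492441/(7*((304364*(1/13996)))) = 1492441/(7*(76091/3499)) = (1492441/7)*(3499/76091) = 5222051059/532637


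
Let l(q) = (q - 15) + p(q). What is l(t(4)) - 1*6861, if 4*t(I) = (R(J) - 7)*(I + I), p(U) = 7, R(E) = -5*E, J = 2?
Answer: -6903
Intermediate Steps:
t(I) = -17*I/2 (t(I) = ((-5*2 - 7)*(I + I))/4 = ((-10 - 7)*(2*I))/4 = (-34*I)/4 = -17*I/2)
l(q) = -8 + q (l(q) = (q - 15) + 7 = (-15 + q) + 7 = -8 + q)
l(t(4)) - 1*6861 = (-8 - 17/2*4) - 1*6861 = (-8 - 34) - 6861 = -42 - 6861 = -6903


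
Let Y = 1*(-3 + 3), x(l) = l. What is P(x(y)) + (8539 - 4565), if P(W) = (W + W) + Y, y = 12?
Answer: 3998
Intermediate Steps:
Y = 0 (Y = 1*0 = 0)
P(W) = 2*W (P(W) = (W + W) + 0 = 2*W + 0 = 2*W)
P(x(y)) + (8539 - 4565) = 2*12 + (8539 - 4565) = 24 + 3974 = 3998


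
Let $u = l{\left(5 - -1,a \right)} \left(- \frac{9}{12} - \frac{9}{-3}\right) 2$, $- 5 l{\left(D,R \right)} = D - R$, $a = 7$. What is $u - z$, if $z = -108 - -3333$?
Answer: $- \frac{32241}{10} \approx -3224.1$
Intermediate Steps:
$z = 3225$ ($z = -108 + 3333 = 3225$)
$l{\left(D,R \right)} = - \frac{D}{5} + \frac{R}{5}$ ($l{\left(D,R \right)} = - \frac{D - R}{5} = - \frac{D}{5} + \frac{R}{5}$)
$u = \frac{9}{10}$ ($u = \left(- \frac{5 - -1}{5} + \frac{1}{5} \cdot 7\right) \left(- \frac{9}{12} - \frac{9}{-3}\right) 2 = \left(- \frac{5 + 1}{5} + \frac{7}{5}\right) \left(\left(-9\right) \frac{1}{12} - -3\right) 2 = \left(\left(- \frac{1}{5}\right) 6 + \frac{7}{5}\right) \left(- \frac{3}{4} + 3\right) 2 = \left(- \frac{6}{5} + \frac{7}{5}\right) \frac{9}{4} \cdot 2 = \frac{1}{5} \cdot \frac{9}{4} \cdot 2 = \frac{9}{20} \cdot 2 = \frac{9}{10} \approx 0.9$)
$u - z = \frac{9}{10} - 3225 = - \frac{32241}{10}$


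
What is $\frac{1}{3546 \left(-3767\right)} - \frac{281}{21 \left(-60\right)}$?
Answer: $\frac{208529749}{935044740} \approx 0.22302$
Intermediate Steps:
$\frac{1}{3546 \left(-3767\right)} - \frac{281}{21 \left(-60\right)} = \frac{1}{3546} \left(- \frac{1}{3767}\right) - \frac{281}{-1260} = - \frac{1}{13357782} - - \frac{281}{1260} = - \frac{1}{13357782} + \frac{281}{1260} = \frac{208529749}{935044740}$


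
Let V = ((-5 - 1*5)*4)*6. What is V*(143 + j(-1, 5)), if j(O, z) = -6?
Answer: -32880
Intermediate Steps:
V = -240 (V = ((-5 - 5)*4)*6 = -10*4*6 = -40*6 = -240)
V*(143 + j(-1, 5)) = -240*(143 - 6) = -240*137 = -32880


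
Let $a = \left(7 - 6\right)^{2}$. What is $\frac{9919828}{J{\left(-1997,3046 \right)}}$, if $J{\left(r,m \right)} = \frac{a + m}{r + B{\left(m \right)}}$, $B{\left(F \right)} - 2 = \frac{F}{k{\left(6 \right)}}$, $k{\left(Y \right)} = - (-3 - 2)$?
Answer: $- \frac{68734488212}{15235} \approx -4.5116 \cdot 10^{6}$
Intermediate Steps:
$k{\left(Y \right)} = 5$ ($k{\left(Y \right)} = \left(-1\right) \left(-5\right) = 5$)
$a = 1$ ($a = 1^{2} = 1$)
$B{\left(F \right)} = 2 + \frac{F}{5}$
$J{\left(r,m \right)} = \frac{1 + m}{2 + r + \frac{m}{5}}$ ($J{\left(r,m \right)} = \frac{1 + m}{r + \left(2 + \frac{m}{5}\right)} = \frac{1 + m}{2 + r + \frac{m}{5}}$)
$\frac{9919828}{J{\left(-1997,3046 \right)}} = \frac{9919828}{5 \frac{1}{10 + 3046 + 5 \left(-1997\right)} \left(1 + 3046\right)} = \frac{9919828}{5 \frac{1}{10 + 3046 - 9985} \cdot 3047} = \frac{9919828}{5 \frac{1}{-6929} \cdot 3047} = \frac{9919828}{5 \left(- \frac{1}{6929}\right) 3047} = \frac{9919828}{- \frac{15235}{6929}} = 9919828 \left(- \frac{6929}{15235}\right) = - \frac{68734488212}{15235}$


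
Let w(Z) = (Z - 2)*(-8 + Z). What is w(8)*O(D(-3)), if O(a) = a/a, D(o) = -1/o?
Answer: 0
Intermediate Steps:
w(Z) = (-8 + Z)*(-2 + Z) (w(Z) = (-2 + Z)*(-8 + Z) = (-8 + Z)*(-2 + Z))
O(a) = 1
w(8)*O(D(-3)) = (16 + 8² - 10*8)*1 = (16 + 64 - 80)*1 = 0*1 = 0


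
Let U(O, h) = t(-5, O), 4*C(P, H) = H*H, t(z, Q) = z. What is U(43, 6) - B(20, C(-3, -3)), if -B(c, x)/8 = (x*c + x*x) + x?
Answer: 827/2 ≈ 413.50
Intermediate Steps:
C(P, H) = H**2/4 (C(P, H) = (H*H)/4 = H**2/4)
U(O, h) = -5
B(c, x) = -8*x - 8*x**2 - 8*c*x (B(c, x) = -8*((x*c + x*x) + x) = -8*((c*x + x**2) + x) = -8*((x**2 + c*x) + x) = -8*(x + x**2 + c*x) = -8*x - 8*x**2 - 8*c*x)
U(43, 6) - B(20, C(-3, -3)) = -5 - (-8)*(1/4)*(-3)**2*(1 + 20 + (1/4)*(-3)**2) = -5 - (-8)*(1/4)*9*(1 + 20 + (1/4)*9) = -5 - (-8)*9*(1 + 20 + 9/4)/4 = -5 - (-8)*9*93/(4*4) = -5 - 1*(-837/2) = -5 + 837/2 = 827/2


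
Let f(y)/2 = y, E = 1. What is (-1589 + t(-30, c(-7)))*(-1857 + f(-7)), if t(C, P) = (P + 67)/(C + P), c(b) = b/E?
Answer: 110113963/37 ≈ 2.9761e+6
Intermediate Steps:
f(y) = 2*y
c(b) = b (c(b) = b/1 = b*1 = b)
t(C, P) = (67 + P)/(C + P)
(-1589 + t(-30, c(-7)))*(-1857 + f(-7)) = (-1589 + (67 - 7)/(-30 - 7))*(-1857 + 2*(-7)) = (-1589 + 60/(-37))*(-1857 - 14) = (-1589 - 1/37*60)*(-1871) = (-1589 - 60/37)*(-1871) = -58853/37*(-1871) = 110113963/37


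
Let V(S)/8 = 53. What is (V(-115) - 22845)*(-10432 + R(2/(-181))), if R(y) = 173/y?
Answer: 1169860517/2 ≈ 5.8493e+8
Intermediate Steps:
V(S) = 424 (V(S) = 8*53 = 424)
(V(-115) - 22845)*(-10432 + R(2/(-181))) = (424 - 22845)*(-10432 + 173/((2/(-181)))) = -22421*(-10432 + 173/((2*(-1/181)))) = -22421*(-10432 + 173/(-2/181)) = -22421*(-10432 + 173*(-181/2)) = -22421*(-10432 - 31313/2) = -22421*(-52177/2) = 1169860517/2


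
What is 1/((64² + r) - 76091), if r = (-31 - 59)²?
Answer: -1/63895 ≈ -1.5651e-5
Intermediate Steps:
r = 8100 (r = (-90)² = 8100)
1/((64² + r) - 76091) = 1/((64² + 8100) - 76091) = 1/((4096 + 8100) - 76091) = 1/(12196 - 76091) = 1/(-63895) = -1/63895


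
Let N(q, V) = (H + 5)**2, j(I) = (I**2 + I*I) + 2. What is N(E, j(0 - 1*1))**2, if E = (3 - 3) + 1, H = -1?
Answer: 256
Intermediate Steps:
j(I) = 2 + 2*I**2 (j(I) = (I**2 + I**2) + 2 = 2*I**2 + 2 = 2 + 2*I**2)
E = 1 (E = 0 + 1 = 1)
N(q, V) = 16 (N(q, V) = (-1 + 5)**2 = 4**2 = 16)
N(E, j(0 - 1*1))**2 = 16**2 = 256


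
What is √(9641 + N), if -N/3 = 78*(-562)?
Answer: √141149 ≈ 375.70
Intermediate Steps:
N = 131508 (N = -234*(-562) = -3*(-43836) = 131508)
√(9641 + N) = √(9641 + 131508) = √141149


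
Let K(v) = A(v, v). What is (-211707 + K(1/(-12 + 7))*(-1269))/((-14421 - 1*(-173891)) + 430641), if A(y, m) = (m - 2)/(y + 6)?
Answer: -266328/744053 ≈ -0.35794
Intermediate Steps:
A(y, m) = (-2 + m)/(6 + y)
K(v) = (-2 + v)/(6 + v)
(-211707 + K(1/(-12 + 7))*(-1269))/((-14421 - 1*(-173891)) + 430641) = (-211707 + ((-2 + 1/(-12 + 7))/(6 + 1/(-12 + 7)))*(-1269))/((-14421 - 1*(-173891)) + 430641) = (-211707 + ((-2 + 1/(-5))/(6 + 1/(-5)))*(-1269))/((-14421 + 173891) + 430641) = (-211707 + ((-2 - ⅕)/(6 - ⅕))*(-1269))/(159470 + 430641) = (-211707 + (-11/5/(29/5))*(-1269))/590111 = (-211707 + ((5/29)*(-11/5))*(-1269))*(1/590111) = (-211707 - 11/29*(-1269))*(1/590111) = (-211707 + 13959/29)*(1/590111) = -6125544/29*1/590111 = -266328/744053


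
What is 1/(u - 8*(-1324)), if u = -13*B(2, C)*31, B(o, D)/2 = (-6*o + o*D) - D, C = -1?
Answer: 1/21070 ≈ 4.7461e-5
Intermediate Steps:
B(o, D) = -12*o - 2*D + 2*D*o (B(o, D) = 2*((-6*o + o*D) - D) = 2*((-6*o + D*o) - D) = 2*(-D - 6*o + D*o) = -12*o - 2*D + 2*D*o)
u = 10478 (u = -13*(-12*2 - 2*(-1) + 2*(-1)*2)*31 = -13*(-24 + 2 - 4)*31 = -13*(-26)*31 = 338*31 = 10478)
1/(u - 8*(-1324)) = 1/(10478 - 8*(-1324)) = 1/(10478 + 10592) = 1/21070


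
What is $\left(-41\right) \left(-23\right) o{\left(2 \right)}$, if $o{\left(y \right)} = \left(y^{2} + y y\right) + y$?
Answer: $9430$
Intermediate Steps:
$o{\left(y \right)} = y + 2 y^{2}$ ($o{\left(y \right)} = \left(y^{2} + y^{2}\right) + y = 2 y^{2} + y = y + 2 y^{2}$)
$\left(-41\right) \left(-23\right) o{\left(2 \right)} = \left(-41\right) \left(-23\right) 2 \left(1 + 2 \cdot 2\right) = 943 \cdot 2 \left(1 + 4\right) = 943 \cdot 2 \cdot 5 = 943 \cdot 10 = 9430$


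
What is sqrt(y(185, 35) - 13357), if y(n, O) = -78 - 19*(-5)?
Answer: 2*I*sqrt(3335) ≈ 115.5*I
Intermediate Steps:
y(n, O) = 17 (y(n, O) = -78 + 95 = 17)
sqrt(y(185, 35) - 13357) = sqrt(17 - 13357) = sqrt(-13340) = 2*I*sqrt(3335)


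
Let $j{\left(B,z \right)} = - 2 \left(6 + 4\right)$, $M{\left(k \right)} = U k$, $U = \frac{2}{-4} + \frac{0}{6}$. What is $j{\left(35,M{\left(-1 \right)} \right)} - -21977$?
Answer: $21957$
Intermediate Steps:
$U = - \frac{1}{2}$ ($U = 2 \left(- \frac{1}{4}\right) + 0 \cdot \frac{1}{6} = - \frac{1}{2} + 0 = - \frac{1}{2} \approx -0.5$)
$M{\left(k \right)} = - \frac{k}{2}$
$j{\left(B,z \right)} = -20$ ($j{\left(B,z \right)} = \left(-2\right) 10 = -20$)
$j{\left(35,M{\left(-1 \right)} \right)} - -21977 = -20 - -21977 = -20 + 21977 = 21957$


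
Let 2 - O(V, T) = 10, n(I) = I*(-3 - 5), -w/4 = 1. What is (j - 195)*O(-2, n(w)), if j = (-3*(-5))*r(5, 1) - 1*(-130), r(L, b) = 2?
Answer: 280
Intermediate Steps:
w = -4 (w = -4*1 = -4)
n(I) = -8*I (n(I) = I*(-8) = -8*I)
O(V, T) = -8 (O(V, T) = 2 - 1*10 = 2 - 10 = -8)
j = 160 (j = -3*(-5)*2 - 1*(-130) = 15*2 + 130 = 30 + 130 = 160)
(j - 195)*O(-2, n(w)) = (160 - 195)*(-8) = -35*(-8) = 280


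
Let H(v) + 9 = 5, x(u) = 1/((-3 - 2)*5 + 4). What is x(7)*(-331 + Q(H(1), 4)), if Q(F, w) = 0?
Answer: 331/21 ≈ 15.762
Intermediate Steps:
x(u) = -1/21 (x(u) = 1/(-5*5 + 4) = 1/(-25 + 4) = 1/(-21) = -1/21)
H(v) = -4 (H(v) = -9 + 5 = -4)
x(7)*(-331 + Q(H(1), 4)) = -(-331 + 0)/21 = -1/21*(-331) = 331/21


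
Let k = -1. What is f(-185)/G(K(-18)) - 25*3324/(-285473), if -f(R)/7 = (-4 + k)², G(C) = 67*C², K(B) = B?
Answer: 1753977025/6197047884 ≈ 0.28303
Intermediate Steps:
f(R) = -175 (f(R) = -7*(-4 - 1)² = -7*(-5)² = -7*25 = -175)
f(-185)/G(K(-18)) - 25*3324/(-285473) = -175/(67*(-18)²) - 25*3324/(-285473) = -175/(67*324) - 83100*(-1/285473) = -175/21708 + 83100/285473 = 1753977025/6197047884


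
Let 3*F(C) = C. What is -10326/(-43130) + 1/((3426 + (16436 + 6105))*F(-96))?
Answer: 4290142307/17919307360 ≈ 0.23941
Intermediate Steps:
F(C) = C/3
-10326/(-43130) + 1/((3426 + (16436 + 6105))*F(-96)) = -10326/(-43130) + 1/((3426 + (16436 + 6105))*(((1/3)*(-96)))) = -10326*(-1/43130) + 1/((3426 + 22541)*(-32)) = 5163/21565 - 1/32/25967 = 5163/21565 + (1/25967)*(-1/32) = 5163/21565 - 1/830944 = 4290142307/17919307360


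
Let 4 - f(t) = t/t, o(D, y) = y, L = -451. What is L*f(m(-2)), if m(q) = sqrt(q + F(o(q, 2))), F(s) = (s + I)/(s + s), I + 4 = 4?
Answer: -1353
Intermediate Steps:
I = 0 (I = -4 + 4 = 0)
F(s) = 1/2 (F(s) = (s + 0)/(s + s) = s/((2*s)) = s*(1/(2*s)) = 1/2)
m(q) = sqrt(1/2 + q) (m(q) = sqrt(q + 1/2) = sqrt(1/2 + q))
f(t) = 3 (f(t) = 4 - t/t = 4 - 1*1 = 4 - 1 = 3)
L*f(m(-2)) = -451*3 = -1353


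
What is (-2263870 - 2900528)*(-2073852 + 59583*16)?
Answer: 5786831904552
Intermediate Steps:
(-2263870 - 2900528)*(-2073852 + 59583*16) = -5164398*(-2073852 + 953328) = -5164398*(-1120524) = 5786831904552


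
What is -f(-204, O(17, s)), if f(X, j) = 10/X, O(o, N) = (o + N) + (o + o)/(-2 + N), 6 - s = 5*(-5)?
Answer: 5/102 ≈ 0.049020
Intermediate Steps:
s = 31 (s = 6 - 5*(-5) = 6 - 1*(-25) = 6 + 25 = 31)
O(o, N) = N + o + 2*o/(-2 + N) (O(o, N) = (N + o) + (2*o)/(-2 + N) = (N + o) + 2*o/(-2 + N) = N + o + 2*o/(-2 + N))
-f(-204, O(17, s)) = -10/(-204) = -10*(-1)/204 = -1*(-5/102) = 5/102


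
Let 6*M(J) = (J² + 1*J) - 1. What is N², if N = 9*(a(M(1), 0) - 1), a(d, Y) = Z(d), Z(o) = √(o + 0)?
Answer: 189/2 - 27*√6 ≈ 28.364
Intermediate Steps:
Z(o) = √o
M(J) = -⅙ + J/6 + J²/6 (M(J) = ((J² + 1*J) - 1)/6 = ((J² + J) - 1)/6 = ((J + J²) - 1)/6 = (-1 + J + J²)/6 = -⅙ + J/6 + J²/6)
a(d, Y) = √d
N = -9 + 3*√6/2 (N = 9*(√(-⅙ + (⅙)*1 + (⅙)*1²) - 1) = 9*(√(-⅙ + ⅙ + (⅙)*1) - 1) = 9*(√(-⅙ + ⅙ + ⅙) - 1) = 9*(√(⅙) - 1) = 9*(√6/6 - 1) = 9*(-1 + √6/6) = -9 + 3*√6/2 ≈ -5.3258)
N² = (-9 + 3*√6/2)²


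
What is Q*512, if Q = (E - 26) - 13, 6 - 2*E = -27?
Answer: -11520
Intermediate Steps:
E = 33/2 (E = 3 - 1/2*(-27) = 3 + 27/2 = 33/2 ≈ 16.500)
Q = -45/2 (Q = (33/2 - 26) - 13 = -19/2 - 13 = -45/2 ≈ -22.500)
Q*512 = -45/2*512 = -11520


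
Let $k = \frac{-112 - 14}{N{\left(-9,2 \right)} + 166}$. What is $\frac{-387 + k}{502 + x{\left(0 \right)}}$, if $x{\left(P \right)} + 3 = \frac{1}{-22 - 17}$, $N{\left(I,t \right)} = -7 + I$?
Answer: $- \frac{94536}{121625} \approx -0.77727$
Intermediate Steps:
$k = - \frac{21}{25}$ ($k = \frac{-112 - 14}{\left(-7 - 9\right) + 166} = - \frac{126}{-16 + 166} = - \frac{126}{150} = \left(-126\right) \frac{1}{150} = - \frac{21}{25} \approx -0.84$)
$x{\left(P \right)} = - \frac{118}{39}$ ($x{\left(P \right)} = -3 + \frac{1}{-22 - 17} = -3 + \frac{1}{-39} = -3 - \frac{1}{39} = - \frac{118}{39}$)
$\frac{-387 + k}{502 + x{\left(0 \right)}} = \frac{-387 - \frac{21}{25}}{502 - \frac{118}{39}} = - \frac{9696}{25 \cdot \frac{19460}{39}} = \left(- \frac{9696}{25}\right) \frac{39}{19460} = - \frac{94536}{121625}$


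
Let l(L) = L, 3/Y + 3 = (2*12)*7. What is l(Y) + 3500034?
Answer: 192501871/55 ≈ 3.5000e+6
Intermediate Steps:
Y = 1/55 (Y = 3/(-3 + (2*12)*7) = 3/(-3 + 24*7) = 3/(-3 + 168) = 3/165 = 3*(1/165) = 1/55 ≈ 0.018182)
l(Y) + 3500034 = 1/55 + 3500034 = 192501871/55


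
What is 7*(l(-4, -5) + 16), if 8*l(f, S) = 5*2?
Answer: 483/4 ≈ 120.75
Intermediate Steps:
l(f, S) = 5/4 (l(f, S) = (5*2)/8 = (1/8)*10 = 5/4)
7*(l(-4, -5) + 16) = 7*(5/4 + 16) = 7*(69/4) = 483/4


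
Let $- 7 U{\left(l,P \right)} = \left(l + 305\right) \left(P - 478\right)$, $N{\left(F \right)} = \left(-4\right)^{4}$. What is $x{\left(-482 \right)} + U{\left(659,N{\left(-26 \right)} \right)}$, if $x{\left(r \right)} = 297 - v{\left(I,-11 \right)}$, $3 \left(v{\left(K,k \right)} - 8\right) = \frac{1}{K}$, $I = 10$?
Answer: $\frac{6480923}{210} \approx 30862.0$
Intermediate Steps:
$N{\left(F \right)} = 256$
$U{\left(l,P \right)} = - \frac{\left(-478 + P\right) \left(305 + l\right)}{7}$ ($U{\left(l,P \right)} = - \frac{\left(l + 305\right) \left(P - 478\right)}{7} = - \frac{\left(305 + l\right) \left(-478 + P\right)}{7} = - \frac{\left(-478 + P\right) \left(305 + l\right)}{7}$)
$v{\left(K,k \right)} = 8 + \frac{1}{3 K}$
$x{\left(r \right)} = \frac{8669}{30}$ ($x{\left(r \right)} = 297 - \left(8 + \frac{1}{3 \cdot 10}\right) = 297 - \left(8 + \frac{1}{3} \cdot \frac{1}{10}\right) = 297 - \left(8 + \frac{1}{30}\right) = 297 - \frac{241}{30} = \frac{8669}{30}$)
$x{\left(-482 \right)} + U{\left(659,N{\left(-26 \right)} \right)} = \frac{8669}{30} + \left(\frac{145790}{7} - \frac{78080}{7} + \frac{478}{7} \cdot 659 - \frac{256}{7} \cdot 659\right) = \frac{8669}{30} + \left(\frac{145790}{7} - \frac{78080}{7} + \frac{315002}{7} - \frac{168704}{7}\right) = \frac{8669}{30} + \frac{214008}{7} = \frac{6480923}{210}$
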